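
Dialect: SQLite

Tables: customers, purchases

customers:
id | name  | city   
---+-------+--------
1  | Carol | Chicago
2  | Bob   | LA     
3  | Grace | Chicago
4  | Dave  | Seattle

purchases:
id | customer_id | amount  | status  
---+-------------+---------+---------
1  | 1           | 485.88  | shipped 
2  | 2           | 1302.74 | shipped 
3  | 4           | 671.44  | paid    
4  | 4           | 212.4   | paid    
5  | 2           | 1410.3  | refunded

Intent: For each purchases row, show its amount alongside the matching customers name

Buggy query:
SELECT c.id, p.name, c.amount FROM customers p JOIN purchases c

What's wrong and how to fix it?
Bug: Missing join condition: each purchases row is matched to all customers rows instead of just its own

Fix: Add ON c.customer_id = p.id to the JOIN

Corrected query:
SELECT c.id, p.name, c.amount FROM customers p JOIN purchases c ON c.customer_id = p.id

Result:
id | name  | amount 
---+-------+--------
1  | Carol | 485.88 
2  | Bob   | 1302.74
3  | Dave  | 671.44 
4  | Dave  | 212.4  
5  | Bob   | 1410.3 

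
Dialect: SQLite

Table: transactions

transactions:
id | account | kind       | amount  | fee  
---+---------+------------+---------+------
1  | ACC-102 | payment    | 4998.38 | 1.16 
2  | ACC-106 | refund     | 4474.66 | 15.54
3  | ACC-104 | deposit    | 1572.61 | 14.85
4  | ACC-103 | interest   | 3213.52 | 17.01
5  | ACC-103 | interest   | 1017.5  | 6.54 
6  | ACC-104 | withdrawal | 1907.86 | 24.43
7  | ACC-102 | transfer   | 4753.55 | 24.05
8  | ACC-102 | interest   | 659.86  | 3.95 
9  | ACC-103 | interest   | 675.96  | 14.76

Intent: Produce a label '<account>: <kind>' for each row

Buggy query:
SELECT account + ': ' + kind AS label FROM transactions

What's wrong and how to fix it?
Bug: '+' is numeric addition; on text columns SQLite converts them to 0 instead of concatenating

Fix: Use the || operator for string concatenation

Corrected query:
SELECT account || ': ' || kind AS label FROM transactions

Result:
label              
-------------------
ACC-102: payment   
ACC-106: refund    
ACC-104: deposit   
ACC-103: interest  
ACC-103: interest  
ACC-104: withdrawal
ACC-102: transfer  
ACC-102: interest  
ACC-103: interest  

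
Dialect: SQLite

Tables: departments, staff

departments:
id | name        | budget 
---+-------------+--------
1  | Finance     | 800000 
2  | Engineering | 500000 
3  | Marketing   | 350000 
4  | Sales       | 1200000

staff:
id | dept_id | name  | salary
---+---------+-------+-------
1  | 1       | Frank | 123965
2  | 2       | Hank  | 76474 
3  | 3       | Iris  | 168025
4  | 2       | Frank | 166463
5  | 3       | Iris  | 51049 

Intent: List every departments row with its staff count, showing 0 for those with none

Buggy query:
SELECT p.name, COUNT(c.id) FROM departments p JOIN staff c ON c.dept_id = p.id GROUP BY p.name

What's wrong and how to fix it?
Bug: An inner join excludes parents with zero children

Fix: Switch to LEFT JOIN to retain unmatched parent rows

Corrected query:
SELECT p.name, COUNT(c.id) FROM departments p LEFT JOIN staff c ON c.dept_id = p.id GROUP BY p.name

Result:
name        | COUNT(c.id)
------------+------------
Engineering | 2          
Finance     | 1          
Marketing   | 2          
Sales       | 0          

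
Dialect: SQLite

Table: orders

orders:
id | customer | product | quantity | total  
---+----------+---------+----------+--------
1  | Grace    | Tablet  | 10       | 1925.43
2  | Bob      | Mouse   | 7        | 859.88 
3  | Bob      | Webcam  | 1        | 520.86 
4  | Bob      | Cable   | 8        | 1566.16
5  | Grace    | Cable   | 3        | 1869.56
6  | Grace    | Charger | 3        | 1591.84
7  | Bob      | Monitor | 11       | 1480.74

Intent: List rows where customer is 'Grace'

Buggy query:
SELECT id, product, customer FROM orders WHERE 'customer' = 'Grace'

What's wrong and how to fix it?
Bug: 'customer' in single quotes is a string literal, not the column; the comparison is literal-vs-literal and never true

Fix: Remove the quotes around the column name (or use double quotes for an identifier)

Corrected query:
SELECT id, product, customer FROM orders WHERE customer = 'Grace'

Result:
id | product | customer
---+---------+---------
1  | Tablet  | Grace   
5  | Cable   | Grace   
6  | Charger | Grace   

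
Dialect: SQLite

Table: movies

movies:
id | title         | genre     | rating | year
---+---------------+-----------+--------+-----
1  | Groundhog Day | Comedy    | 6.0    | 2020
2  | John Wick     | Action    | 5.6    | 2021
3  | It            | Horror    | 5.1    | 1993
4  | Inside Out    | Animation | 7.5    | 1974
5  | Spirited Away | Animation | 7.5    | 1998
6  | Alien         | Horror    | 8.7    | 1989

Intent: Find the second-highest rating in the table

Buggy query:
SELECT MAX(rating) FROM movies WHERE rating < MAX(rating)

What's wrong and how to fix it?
Bug: MAX(rating) on the right of the comparison is an aggregate-in-WHERE error

Fix: Compute the overall MAX in a subquery, then take MAX of rows below it

Corrected query:
SELECT MAX(rating) FROM movies WHERE rating < (SELECT MAX(rating) FROM movies)

Result:
MAX(rating)
-----------
7.5        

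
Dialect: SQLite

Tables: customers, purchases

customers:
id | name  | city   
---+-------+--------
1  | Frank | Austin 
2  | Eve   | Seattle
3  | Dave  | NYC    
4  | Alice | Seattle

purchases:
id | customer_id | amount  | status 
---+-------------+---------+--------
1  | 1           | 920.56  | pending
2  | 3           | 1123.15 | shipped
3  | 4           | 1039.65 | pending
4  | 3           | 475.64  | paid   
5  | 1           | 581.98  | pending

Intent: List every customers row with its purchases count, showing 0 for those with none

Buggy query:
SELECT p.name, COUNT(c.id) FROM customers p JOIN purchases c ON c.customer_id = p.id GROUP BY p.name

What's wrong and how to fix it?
Bug: An inner join excludes parents with zero children

Fix: Switch to LEFT JOIN to retain unmatched parent rows

Corrected query:
SELECT p.name, COUNT(c.id) FROM customers p LEFT JOIN purchases c ON c.customer_id = p.id GROUP BY p.name

Result:
name  | COUNT(c.id)
------+------------
Alice | 1          
Dave  | 2          
Eve   | 0          
Frank | 2          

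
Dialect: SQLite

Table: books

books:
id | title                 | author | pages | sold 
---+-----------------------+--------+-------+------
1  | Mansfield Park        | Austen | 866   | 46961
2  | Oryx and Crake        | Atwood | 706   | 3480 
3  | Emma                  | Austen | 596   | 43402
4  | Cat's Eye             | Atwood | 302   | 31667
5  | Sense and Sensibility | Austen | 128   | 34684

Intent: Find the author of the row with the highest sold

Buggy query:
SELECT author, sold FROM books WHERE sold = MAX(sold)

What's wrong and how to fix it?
Bug: WHERE is evaluated per row; an aggregate over the whole table isn't defined there

Fix: Use a subquery: WHERE sold = (SELECT MAX(sold) FROM books)

Corrected query:
SELECT author, sold FROM books WHERE sold = (SELECT MAX(sold) FROM books)

Result:
author | sold 
-------+------
Austen | 46961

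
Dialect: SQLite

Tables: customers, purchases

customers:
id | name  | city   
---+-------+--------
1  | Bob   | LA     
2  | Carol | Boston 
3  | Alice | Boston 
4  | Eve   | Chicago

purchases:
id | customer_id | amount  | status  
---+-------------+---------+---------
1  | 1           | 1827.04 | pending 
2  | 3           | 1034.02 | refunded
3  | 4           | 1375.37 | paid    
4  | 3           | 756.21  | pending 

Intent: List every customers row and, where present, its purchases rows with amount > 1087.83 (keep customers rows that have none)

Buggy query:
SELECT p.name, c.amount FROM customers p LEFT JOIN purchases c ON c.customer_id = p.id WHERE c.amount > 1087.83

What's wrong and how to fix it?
Bug: Filtering c.amount in WHERE discards the NULL rows produced by LEFT JOIN, turning it into an inner join

Fix: Move the right-table condition into the ON clause so unmatched parents are kept

Corrected query:
SELECT p.name, c.amount FROM customers p LEFT JOIN purchases c ON c.customer_id = p.id AND c.amount > 1087.83

Result:
name  | amount 
------+--------
Bob   | 1827.04
Carol | NULL   
Alice | NULL   
Eve   | 1375.37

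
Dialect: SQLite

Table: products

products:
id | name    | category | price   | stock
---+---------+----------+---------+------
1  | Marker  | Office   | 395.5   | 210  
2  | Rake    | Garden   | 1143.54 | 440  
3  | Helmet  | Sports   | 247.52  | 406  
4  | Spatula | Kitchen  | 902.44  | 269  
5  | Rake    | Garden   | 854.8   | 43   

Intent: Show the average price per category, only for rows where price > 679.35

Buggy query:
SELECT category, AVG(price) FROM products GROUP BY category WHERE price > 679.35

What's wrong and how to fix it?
Bug: WHERE cannot follow GROUP BY

Fix: Place WHERE between FROM and GROUP BY

Corrected query:
SELECT category, AVG(price) FROM products WHERE price > 679.35 GROUP BY category

Result:
category | AVG(price)
---------+-----------
Garden   | 999.17    
Kitchen  | 902.44    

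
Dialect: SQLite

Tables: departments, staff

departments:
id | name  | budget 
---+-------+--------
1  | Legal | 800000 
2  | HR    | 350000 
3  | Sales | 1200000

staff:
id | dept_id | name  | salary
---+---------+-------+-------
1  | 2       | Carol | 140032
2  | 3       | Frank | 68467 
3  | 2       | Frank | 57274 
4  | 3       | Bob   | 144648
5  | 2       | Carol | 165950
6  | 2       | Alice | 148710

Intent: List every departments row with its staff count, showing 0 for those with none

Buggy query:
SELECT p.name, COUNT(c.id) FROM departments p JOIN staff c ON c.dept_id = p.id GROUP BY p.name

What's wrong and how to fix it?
Bug: INNER JOIN drops departments rows that have no matching staff rows

Fix: Use LEFT JOIN so parents without children still appear (COUNT(c.id) gives 0)

Corrected query:
SELECT p.name, COUNT(c.id) FROM departments p LEFT JOIN staff c ON c.dept_id = p.id GROUP BY p.name

Result:
name  | COUNT(c.id)
------+------------
HR    | 4          
Legal | 0          
Sales | 2          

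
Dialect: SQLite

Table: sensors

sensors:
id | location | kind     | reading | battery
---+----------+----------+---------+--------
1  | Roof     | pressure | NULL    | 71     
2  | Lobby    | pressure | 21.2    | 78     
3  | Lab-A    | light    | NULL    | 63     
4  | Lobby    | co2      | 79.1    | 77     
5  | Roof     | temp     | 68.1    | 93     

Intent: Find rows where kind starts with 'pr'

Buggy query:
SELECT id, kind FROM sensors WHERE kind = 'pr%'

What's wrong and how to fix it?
Bug: Wildcards only work with LIKE; '=' treats '%' as a literal character

Fix: Replace '=' with LIKE so 'pr%' is treated as a pattern

Corrected query:
SELECT id, kind FROM sensors WHERE kind LIKE 'pr%'

Result:
id | kind    
---+---------
1  | pressure
2  | pressure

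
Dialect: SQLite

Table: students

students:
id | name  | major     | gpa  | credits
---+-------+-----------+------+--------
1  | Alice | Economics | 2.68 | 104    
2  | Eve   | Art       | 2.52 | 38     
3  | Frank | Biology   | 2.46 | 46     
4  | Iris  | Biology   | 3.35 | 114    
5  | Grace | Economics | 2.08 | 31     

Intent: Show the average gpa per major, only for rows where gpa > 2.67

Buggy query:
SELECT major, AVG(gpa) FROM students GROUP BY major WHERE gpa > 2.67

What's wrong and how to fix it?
Bug: Row-level WHERE must come before GROUP BY in the clause order

Fix: Place WHERE between FROM and GROUP BY

Corrected query:
SELECT major, AVG(gpa) FROM students WHERE gpa > 2.67 GROUP BY major

Result:
major     | AVG(gpa)
----------+---------
Biology   | 3.35    
Economics | 2.68    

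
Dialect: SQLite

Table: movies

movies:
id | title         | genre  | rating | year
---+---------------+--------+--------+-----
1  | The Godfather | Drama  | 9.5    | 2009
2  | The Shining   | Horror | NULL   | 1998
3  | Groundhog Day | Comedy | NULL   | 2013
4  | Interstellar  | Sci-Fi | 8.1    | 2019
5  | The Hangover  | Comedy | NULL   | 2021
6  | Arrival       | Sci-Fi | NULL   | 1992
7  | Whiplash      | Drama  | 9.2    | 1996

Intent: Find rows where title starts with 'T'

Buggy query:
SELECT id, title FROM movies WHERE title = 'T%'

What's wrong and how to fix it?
Bug: Wildcards only work with LIKE; '=' treats '%' as a literal character

Fix: Replace '=' with LIKE so 'T%' is treated as a pattern

Corrected query:
SELECT id, title FROM movies WHERE title LIKE 'T%'

Result:
id | title        
---+--------------
1  | The Godfather
2  | The Shining  
5  | The Hangover 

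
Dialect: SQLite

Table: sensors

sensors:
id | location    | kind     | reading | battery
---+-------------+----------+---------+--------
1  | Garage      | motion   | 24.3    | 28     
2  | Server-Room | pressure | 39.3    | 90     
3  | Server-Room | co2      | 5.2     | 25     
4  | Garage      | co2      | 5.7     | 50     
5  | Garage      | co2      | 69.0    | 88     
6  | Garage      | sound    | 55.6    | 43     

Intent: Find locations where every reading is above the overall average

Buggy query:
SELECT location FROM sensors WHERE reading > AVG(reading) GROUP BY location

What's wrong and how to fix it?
Bug: AVG() is an aggregate; it can't sit directly in WHERE

Fix: Compute the overall average in a scalar subquery and compare each group's MIN against it in HAVING

Corrected query:
SELECT location FROM sensors GROUP BY location HAVING MIN(reading) > (SELECT AVG(reading) FROM sensors)

Result:
(no rows)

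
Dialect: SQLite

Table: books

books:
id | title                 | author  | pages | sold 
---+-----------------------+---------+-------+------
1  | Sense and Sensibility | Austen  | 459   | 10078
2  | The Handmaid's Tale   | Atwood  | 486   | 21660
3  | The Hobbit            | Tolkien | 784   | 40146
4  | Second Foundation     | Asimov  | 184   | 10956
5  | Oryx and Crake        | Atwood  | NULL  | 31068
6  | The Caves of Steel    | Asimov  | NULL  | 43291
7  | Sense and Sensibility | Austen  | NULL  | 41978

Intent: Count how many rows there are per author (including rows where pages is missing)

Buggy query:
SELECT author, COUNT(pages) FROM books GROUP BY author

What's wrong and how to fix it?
Bug: COUNT(column) counts non-NULL values only; rows with NULL pages aren't counted

Fix: Replace COUNT(pages) with COUNT(*)

Corrected query:
SELECT author, COUNT(*) FROM books GROUP BY author

Result:
author  | COUNT(*)
--------+---------
Asimov  | 2       
Atwood  | 2       
Austen  | 2       
Tolkien | 1       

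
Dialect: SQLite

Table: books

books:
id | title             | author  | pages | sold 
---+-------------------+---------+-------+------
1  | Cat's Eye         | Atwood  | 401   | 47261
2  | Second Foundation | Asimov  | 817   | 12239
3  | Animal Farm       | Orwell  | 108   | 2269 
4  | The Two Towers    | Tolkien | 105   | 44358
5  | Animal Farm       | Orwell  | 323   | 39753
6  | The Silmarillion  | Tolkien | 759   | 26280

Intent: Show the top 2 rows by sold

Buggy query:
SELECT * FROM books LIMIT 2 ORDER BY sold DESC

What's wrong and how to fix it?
Bug: LIMIT must come after ORDER BY

Fix: Sort with ORDER BY, then apply LIMIT

Corrected query:
SELECT * FROM books ORDER BY sold DESC LIMIT 2

Result:
id | title          | author  | pages | sold 
---+----------------+---------+-------+------
1  | Cat's Eye      | Atwood  | 401   | 47261
4  | The Two Towers | Tolkien | 105   | 44358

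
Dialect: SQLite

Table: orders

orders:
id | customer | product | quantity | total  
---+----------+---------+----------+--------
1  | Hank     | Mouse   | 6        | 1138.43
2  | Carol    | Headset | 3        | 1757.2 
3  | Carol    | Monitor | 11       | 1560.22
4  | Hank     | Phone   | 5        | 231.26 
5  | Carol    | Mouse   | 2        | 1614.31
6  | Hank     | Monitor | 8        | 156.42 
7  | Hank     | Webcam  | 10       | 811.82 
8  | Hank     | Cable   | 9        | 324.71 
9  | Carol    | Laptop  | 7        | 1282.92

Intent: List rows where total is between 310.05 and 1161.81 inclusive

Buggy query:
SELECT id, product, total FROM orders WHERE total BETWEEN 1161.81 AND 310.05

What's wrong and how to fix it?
Bug: BETWEEN expects the lower bound first; with 1161.81 AND 310.05 the range is empty

Fix: Write BETWEEN 310.05 AND 1161.81

Corrected query:
SELECT id, product, total FROM orders WHERE total BETWEEN 310.05 AND 1161.81

Result:
id | product | total  
---+---------+--------
1  | Mouse   | 1138.43
7  | Webcam  | 811.82 
8  | Cable   | 324.71 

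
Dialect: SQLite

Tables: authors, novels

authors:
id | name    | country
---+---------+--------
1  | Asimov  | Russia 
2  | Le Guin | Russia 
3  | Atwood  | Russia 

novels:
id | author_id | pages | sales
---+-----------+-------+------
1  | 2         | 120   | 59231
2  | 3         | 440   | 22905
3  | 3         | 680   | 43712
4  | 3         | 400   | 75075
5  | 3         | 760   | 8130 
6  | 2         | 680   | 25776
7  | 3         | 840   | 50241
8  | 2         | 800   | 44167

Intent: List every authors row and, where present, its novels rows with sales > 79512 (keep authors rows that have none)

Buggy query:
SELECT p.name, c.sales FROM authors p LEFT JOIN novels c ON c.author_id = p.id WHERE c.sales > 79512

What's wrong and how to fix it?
Bug: A WHERE condition on the right-hand table after LEFT JOIN drops unmatched parents

Fix: Move the right-table condition into the ON clause so unmatched parents are kept

Corrected query:
SELECT p.name, c.sales FROM authors p LEFT JOIN novels c ON c.author_id = p.id AND c.sales > 79512

Result:
name    | sales
--------+------
Asimov  | NULL 
Le Guin | NULL 
Atwood  | NULL 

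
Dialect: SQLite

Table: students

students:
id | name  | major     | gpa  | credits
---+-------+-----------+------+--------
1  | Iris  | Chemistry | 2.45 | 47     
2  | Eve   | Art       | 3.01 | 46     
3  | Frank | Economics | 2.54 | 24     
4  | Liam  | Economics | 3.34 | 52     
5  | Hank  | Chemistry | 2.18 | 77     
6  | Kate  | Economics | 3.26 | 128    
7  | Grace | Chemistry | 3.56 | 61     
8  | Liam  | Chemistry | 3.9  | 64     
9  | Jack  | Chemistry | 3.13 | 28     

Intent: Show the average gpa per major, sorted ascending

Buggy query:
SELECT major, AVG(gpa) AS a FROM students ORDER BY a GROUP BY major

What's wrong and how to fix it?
Bug: GROUP BY must precede ORDER BY

Fix: Move ORDER BY to the end, after GROUP BY

Corrected query:
SELECT major, AVG(gpa) AS a FROM students GROUP BY major ORDER BY a

Result:
major     | a       
----------+---------
Art       | 3.01    
Chemistry | 3.044   
Economics | 3.046667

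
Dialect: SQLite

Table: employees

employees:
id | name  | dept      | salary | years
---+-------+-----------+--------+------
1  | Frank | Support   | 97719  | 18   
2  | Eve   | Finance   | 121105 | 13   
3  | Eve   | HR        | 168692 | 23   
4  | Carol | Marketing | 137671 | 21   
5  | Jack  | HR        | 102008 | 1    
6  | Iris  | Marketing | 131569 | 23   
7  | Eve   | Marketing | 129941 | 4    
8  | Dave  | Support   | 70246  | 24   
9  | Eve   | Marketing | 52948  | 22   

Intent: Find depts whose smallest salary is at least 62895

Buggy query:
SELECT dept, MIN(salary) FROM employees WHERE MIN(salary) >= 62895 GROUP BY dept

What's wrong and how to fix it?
Bug: MIN() in WHERE is a misuse of aggregate

Fix: Replace WHERE with HAVING after the GROUP BY

Corrected query:
SELECT dept, MIN(salary) FROM employees GROUP BY dept HAVING MIN(salary) >= 62895

Result:
dept    | MIN(salary)
--------+------------
Finance | 121105     
HR      | 102008     
Support | 70246      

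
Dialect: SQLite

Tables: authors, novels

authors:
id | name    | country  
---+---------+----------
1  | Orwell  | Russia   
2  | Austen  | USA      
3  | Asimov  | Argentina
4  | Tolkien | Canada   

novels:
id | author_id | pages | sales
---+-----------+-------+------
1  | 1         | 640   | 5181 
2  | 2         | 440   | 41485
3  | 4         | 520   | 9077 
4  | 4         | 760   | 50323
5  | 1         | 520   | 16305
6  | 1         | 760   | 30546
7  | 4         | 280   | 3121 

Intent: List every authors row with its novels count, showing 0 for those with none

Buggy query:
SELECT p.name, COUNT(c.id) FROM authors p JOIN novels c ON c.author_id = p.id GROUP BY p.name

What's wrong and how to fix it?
Bug: INNER JOIN drops authors rows that have no matching novels rows

Fix: Use LEFT JOIN so parents without children still appear (COUNT(c.id) gives 0)

Corrected query:
SELECT p.name, COUNT(c.id) FROM authors p LEFT JOIN novels c ON c.author_id = p.id GROUP BY p.name

Result:
name    | COUNT(c.id)
--------+------------
Asimov  | 0          
Austen  | 1          
Orwell  | 3          
Tolkien | 3          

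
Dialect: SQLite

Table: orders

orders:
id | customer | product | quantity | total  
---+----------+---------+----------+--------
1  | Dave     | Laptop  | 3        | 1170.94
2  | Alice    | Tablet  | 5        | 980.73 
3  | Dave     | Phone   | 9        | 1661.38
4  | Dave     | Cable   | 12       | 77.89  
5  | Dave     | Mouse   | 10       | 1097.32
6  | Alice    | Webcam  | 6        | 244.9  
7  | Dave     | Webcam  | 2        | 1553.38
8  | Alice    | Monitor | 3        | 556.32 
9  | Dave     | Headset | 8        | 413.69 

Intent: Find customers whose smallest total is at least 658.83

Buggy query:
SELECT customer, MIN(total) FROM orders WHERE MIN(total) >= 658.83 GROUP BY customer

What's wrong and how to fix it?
Bug: MIN() in WHERE is a misuse of aggregate

Fix: Use HAVING for the per-group MIN condition

Corrected query:
SELECT customer, MIN(total) FROM orders GROUP BY customer HAVING MIN(total) >= 658.83

Result:
(no rows)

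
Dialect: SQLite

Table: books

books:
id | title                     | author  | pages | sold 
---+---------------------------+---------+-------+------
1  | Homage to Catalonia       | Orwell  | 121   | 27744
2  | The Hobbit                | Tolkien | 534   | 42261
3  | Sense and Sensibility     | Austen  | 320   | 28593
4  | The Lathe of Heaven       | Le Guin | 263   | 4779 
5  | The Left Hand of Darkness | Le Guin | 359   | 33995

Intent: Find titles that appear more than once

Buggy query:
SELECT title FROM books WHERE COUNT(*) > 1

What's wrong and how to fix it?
Bug: WHERE can't reference COUNT(*); aggregates are computed after WHERE

Fix: Group first, then use HAVING for the count condition

Corrected query:
SELECT title FROM books GROUP BY title HAVING COUNT(*) > 1

Result:
(no rows)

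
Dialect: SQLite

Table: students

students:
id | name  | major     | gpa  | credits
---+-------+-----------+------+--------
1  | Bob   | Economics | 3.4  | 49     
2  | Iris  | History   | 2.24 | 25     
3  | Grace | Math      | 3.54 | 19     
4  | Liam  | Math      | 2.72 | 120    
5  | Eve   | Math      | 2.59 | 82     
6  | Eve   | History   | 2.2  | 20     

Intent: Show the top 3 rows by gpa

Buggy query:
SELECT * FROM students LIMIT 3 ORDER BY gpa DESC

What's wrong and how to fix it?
Bug: LIMIT must come after ORDER BY

Fix: Swap the clauses: ORDER BY first, then LIMIT

Corrected query:
SELECT * FROM students ORDER BY gpa DESC LIMIT 3

Result:
id | name  | major     | gpa  | credits
---+-------+-----------+------+--------
3  | Grace | Math      | 3.54 | 19     
1  | Bob   | Economics | 3.4  | 49     
4  | Liam  | Math      | 2.72 | 120    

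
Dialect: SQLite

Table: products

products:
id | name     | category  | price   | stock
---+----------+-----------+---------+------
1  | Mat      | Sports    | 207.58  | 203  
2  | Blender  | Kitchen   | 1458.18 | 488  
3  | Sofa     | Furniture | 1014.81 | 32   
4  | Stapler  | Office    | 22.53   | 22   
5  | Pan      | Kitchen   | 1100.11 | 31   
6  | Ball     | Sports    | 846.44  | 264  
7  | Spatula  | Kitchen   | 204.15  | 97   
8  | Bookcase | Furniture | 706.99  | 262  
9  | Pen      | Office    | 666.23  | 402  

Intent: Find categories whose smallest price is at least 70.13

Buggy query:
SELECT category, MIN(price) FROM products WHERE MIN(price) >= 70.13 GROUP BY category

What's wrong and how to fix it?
Bug: MIN() in WHERE is a misuse of aggregate

Fix: Use HAVING for the per-group MIN condition

Corrected query:
SELECT category, MIN(price) FROM products GROUP BY category HAVING MIN(price) >= 70.13

Result:
category  | MIN(price)
----------+-----------
Furniture | 706.99    
Kitchen   | 204.15    
Sports    | 207.58    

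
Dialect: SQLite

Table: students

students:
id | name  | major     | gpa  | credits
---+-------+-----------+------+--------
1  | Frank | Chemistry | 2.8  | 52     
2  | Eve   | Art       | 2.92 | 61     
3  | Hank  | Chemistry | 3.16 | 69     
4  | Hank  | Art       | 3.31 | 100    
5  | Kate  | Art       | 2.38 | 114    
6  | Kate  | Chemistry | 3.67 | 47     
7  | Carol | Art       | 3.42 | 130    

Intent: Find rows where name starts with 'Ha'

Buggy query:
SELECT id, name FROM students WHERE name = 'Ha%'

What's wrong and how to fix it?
Bug: '=' compares the literal string including the % character; pattern matching needs LIKE

Fix: Use LIKE for wildcard pattern matching

Corrected query:
SELECT id, name FROM students WHERE name LIKE 'Ha%'

Result:
id | name
---+-----
3  | Hank
4  | Hank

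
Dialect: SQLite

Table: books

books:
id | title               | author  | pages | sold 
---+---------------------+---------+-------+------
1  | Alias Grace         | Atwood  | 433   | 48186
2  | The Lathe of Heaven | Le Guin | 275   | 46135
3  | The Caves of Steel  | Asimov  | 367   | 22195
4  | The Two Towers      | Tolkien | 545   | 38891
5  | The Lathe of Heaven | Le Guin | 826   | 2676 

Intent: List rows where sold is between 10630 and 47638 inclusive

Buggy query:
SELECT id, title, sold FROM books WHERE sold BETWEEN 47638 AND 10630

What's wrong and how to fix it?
Bug: BETWEEN expects the lower bound first; with 47638 AND 10630 the range is empty

Fix: Swap the bounds so the smaller value comes first

Corrected query:
SELECT id, title, sold FROM books WHERE sold BETWEEN 10630 AND 47638

Result:
id | title               | sold 
---+---------------------+------
2  | The Lathe of Heaven | 46135
3  | The Caves of Steel  | 22195
4  | The Two Towers      | 38891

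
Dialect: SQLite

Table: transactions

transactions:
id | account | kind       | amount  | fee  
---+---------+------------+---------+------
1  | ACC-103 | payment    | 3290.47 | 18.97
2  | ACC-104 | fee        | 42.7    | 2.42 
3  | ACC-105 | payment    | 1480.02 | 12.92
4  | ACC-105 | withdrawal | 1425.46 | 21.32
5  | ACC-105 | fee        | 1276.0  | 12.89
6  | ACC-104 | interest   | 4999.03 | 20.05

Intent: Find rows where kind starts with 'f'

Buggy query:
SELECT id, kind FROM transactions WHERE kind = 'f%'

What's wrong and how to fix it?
Bug: Wildcards only work with LIKE; '=' treats '%' as a literal character

Fix: Use LIKE for wildcard pattern matching

Corrected query:
SELECT id, kind FROM transactions WHERE kind LIKE 'f%'

Result:
id | kind
---+-----
2  | fee 
5  | fee 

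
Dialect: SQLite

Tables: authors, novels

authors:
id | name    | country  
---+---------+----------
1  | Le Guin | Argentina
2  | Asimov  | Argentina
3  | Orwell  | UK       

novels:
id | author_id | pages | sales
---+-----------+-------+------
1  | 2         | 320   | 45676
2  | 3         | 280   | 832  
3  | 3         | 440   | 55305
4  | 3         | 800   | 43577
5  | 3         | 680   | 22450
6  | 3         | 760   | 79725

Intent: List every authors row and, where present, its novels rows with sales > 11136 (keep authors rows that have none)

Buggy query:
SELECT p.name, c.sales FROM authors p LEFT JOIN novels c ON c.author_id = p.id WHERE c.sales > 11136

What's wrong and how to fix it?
Bug: A WHERE condition on the right-hand table after LEFT JOIN drops unmatched parents

Fix: Move the right-table condition into the ON clause so unmatched parents are kept

Corrected query:
SELECT p.name, c.sales FROM authors p LEFT JOIN novels c ON c.author_id = p.id AND c.sales > 11136

Result:
name    | sales
--------+------
Le Guin | NULL 
Asimov  | 45676
Orwell  | 22450
Orwell  | 43577
Orwell  | 55305
Orwell  | 79725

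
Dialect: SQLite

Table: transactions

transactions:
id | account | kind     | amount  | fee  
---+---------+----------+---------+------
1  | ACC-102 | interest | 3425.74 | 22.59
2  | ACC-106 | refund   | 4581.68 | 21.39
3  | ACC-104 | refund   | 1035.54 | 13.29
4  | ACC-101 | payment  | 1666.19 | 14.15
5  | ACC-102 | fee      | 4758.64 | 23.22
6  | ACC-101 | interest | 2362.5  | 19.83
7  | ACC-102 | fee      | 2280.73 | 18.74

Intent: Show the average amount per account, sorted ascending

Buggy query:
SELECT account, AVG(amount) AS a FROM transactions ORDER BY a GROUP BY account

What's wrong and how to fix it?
Bug: GROUP BY must precede ORDER BY

Fix: Reorder: SELECT … FROM … GROUP BY … ORDER BY …

Corrected query:
SELECT account, AVG(amount) AS a FROM transactions GROUP BY account ORDER BY a

Result:
account | a       
--------+---------
ACC-104 | 1035.54 
ACC-101 | 2014.345
ACC-102 | 3488.37 
ACC-106 | 4581.68 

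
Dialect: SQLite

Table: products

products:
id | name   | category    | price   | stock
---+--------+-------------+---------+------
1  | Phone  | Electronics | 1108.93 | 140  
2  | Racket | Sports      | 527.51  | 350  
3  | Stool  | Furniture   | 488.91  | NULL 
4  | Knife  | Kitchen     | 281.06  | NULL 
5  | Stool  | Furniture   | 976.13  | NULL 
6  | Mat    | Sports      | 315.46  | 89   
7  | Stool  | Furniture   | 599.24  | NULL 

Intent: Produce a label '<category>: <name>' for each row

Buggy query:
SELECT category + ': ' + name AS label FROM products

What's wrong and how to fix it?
Bug: SQLite uses || for string concatenation; + coerces text to numbers (yielding 0)

Fix: Replace + with || to concatenate text

Corrected query:
SELECT category || ': ' || name AS label FROM products

Result:
label             
------------------
Electronics: Phone
Sports: Racket    
Furniture: Stool  
Kitchen: Knife    
Furniture: Stool  
Sports: Mat       
Furniture: Stool  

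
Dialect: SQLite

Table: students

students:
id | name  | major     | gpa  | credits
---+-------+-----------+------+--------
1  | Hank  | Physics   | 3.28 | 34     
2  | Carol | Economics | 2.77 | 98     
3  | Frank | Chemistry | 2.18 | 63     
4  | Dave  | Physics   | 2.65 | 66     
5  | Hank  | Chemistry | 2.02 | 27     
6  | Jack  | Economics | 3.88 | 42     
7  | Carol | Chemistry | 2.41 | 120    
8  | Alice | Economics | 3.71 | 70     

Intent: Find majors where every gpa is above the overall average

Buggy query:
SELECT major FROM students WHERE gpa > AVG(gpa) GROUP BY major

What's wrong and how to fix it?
Bug: WHERE evaluates per row before aggregation, so AVG() is unavailable

Fix: Use a subquery for AVG and a HAVING MIN(...) filter so the condition holds for every row in the group

Corrected query:
SELECT major FROM students GROUP BY major HAVING MIN(gpa) > (SELECT AVG(gpa) FROM students)

Result:
(no rows)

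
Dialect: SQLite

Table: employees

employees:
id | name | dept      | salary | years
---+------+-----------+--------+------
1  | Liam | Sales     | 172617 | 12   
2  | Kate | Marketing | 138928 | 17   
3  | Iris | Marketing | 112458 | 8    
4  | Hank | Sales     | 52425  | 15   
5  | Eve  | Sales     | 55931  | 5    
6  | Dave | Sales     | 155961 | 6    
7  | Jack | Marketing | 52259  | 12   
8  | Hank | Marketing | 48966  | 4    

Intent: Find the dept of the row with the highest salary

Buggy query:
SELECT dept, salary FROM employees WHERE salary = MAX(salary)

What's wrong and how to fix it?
Bug: MAX(salary) is an aggregate and cannot be used directly in WHERE

Fix: Wrap MAX in a scalar subquery so WHERE compares against a single value

Corrected query:
SELECT dept, salary FROM employees WHERE salary = (SELECT MAX(salary) FROM employees)

Result:
dept  | salary
------+-------
Sales | 172617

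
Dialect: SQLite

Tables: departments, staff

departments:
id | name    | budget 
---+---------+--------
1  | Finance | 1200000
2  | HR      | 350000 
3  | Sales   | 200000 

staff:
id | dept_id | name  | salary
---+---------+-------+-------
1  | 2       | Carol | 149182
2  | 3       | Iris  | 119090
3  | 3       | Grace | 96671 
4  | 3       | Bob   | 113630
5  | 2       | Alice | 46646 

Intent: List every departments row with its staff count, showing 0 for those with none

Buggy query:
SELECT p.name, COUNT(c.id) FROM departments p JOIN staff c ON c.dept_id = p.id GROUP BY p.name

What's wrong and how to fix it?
Bug: An inner join excludes parents with zero children

Fix: Switch to LEFT JOIN to retain unmatched parent rows

Corrected query:
SELECT p.name, COUNT(c.id) FROM departments p LEFT JOIN staff c ON c.dept_id = p.id GROUP BY p.name

Result:
name    | COUNT(c.id)
--------+------------
Finance | 0          
HR      | 2          
Sales   | 3          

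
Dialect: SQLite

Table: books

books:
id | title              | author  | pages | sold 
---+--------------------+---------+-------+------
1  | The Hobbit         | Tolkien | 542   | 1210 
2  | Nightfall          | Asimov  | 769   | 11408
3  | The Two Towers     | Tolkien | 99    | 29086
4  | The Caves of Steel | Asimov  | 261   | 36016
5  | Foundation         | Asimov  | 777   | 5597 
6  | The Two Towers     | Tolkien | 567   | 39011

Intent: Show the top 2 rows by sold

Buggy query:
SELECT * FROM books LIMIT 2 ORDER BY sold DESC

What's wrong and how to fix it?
Bug: LIMIT must come after ORDER BY

Fix: Swap the clauses: ORDER BY first, then LIMIT

Corrected query:
SELECT * FROM books ORDER BY sold DESC LIMIT 2

Result:
id | title              | author  | pages | sold 
---+--------------------+---------+-------+------
6  | The Two Towers     | Tolkien | 567   | 39011
4  | The Caves of Steel | Asimov  | 261   | 36016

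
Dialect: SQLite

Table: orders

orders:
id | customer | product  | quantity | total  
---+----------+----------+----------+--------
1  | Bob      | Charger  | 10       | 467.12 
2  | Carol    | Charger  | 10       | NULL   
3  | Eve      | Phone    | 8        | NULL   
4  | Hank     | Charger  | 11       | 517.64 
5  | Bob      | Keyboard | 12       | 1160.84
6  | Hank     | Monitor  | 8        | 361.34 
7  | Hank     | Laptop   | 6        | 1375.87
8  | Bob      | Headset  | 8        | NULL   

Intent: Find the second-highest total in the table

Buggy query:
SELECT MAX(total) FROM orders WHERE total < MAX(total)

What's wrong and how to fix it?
Bug: MAX(total) on the right of the comparison is an aggregate-in-WHERE error

Fix: Compute the overall MAX in a subquery, then take MAX of rows below it

Corrected query:
SELECT MAX(total) FROM orders WHERE total < (SELECT MAX(total) FROM orders)

Result:
MAX(total)
----------
1160.84   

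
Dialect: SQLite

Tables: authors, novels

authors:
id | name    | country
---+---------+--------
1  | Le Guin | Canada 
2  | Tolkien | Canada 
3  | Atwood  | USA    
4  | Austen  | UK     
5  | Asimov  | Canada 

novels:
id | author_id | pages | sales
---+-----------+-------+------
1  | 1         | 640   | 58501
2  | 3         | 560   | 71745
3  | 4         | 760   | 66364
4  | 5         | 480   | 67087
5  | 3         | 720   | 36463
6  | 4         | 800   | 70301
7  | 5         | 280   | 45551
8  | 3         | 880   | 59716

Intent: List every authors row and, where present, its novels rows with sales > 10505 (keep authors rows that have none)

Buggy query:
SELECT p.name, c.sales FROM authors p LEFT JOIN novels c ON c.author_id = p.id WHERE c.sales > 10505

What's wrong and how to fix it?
Bug: A WHERE condition on the right-hand table after LEFT JOIN drops unmatched parents

Fix: Put 'c.sales > 10505' in the JOIN's ON clause instead of WHERE

Corrected query:
SELECT p.name, c.sales FROM authors p LEFT JOIN novels c ON c.author_id = p.id AND c.sales > 10505

Result:
name    | sales
--------+------
Le Guin | 58501
Tolkien | NULL 
Atwood  | 36463
Atwood  | 59716
Atwood  | 71745
Austen  | 66364
Austen  | 70301
Asimov  | 45551
Asimov  | 67087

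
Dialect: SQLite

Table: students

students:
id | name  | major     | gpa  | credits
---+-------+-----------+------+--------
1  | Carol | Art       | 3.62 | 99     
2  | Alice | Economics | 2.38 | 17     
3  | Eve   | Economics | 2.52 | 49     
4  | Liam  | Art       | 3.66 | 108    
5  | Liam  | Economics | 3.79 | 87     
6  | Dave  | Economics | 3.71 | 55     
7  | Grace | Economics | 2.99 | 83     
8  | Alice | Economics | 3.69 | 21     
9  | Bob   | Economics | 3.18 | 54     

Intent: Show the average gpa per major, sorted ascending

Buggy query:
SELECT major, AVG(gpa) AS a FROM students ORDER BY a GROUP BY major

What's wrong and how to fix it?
Bug: ORDER BY appears before GROUP BY; SQL clause order requires GROUP BY first

Fix: Reorder: SELECT … FROM … GROUP BY … ORDER BY …

Corrected query:
SELECT major, AVG(gpa) AS a FROM students GROUP BY major ORDER BY a

Result:
major     | a   
----------+-----
Economics | 3.18
Art       | 3.64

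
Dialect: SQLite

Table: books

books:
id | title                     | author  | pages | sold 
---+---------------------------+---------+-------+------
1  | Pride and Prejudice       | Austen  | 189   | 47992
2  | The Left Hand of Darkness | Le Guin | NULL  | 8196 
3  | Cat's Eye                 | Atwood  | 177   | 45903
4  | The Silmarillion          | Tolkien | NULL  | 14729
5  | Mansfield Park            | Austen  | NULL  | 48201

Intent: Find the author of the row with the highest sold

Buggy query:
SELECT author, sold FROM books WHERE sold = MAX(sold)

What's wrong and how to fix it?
Bug: MAX(sold) is an aggregate and cannot be used directly in WHERE

Fix: Use a subquery: WHERE sold = (SELECT MAX(sold) FROM books)

Corrected query:
SELECT author, sold FROM books WHERE sold = (SELECT MAX(sold) FROM books)

Result:
author | sold 
-------+------
Austen | 48201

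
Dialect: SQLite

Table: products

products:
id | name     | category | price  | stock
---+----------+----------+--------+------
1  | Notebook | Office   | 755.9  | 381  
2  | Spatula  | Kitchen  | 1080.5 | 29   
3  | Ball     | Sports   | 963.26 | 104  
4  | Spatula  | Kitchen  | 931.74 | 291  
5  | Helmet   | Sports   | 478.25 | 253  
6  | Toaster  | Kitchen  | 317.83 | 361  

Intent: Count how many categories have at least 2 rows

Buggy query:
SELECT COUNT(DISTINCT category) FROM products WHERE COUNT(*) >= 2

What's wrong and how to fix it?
Bug: COUNT(*) cannot appear in WHERE; the per-group count doesn't exist yet

Fix: Group first with HAVING COUNT(*) >= 2, then COUNT the resulting groups

Corrected query:
SELECT COUNT(*) FROM (SELECT category FROM products GROUP BY category HAVING COUNT(*) >= 2)

Result:
COUNT(*)
--------
2       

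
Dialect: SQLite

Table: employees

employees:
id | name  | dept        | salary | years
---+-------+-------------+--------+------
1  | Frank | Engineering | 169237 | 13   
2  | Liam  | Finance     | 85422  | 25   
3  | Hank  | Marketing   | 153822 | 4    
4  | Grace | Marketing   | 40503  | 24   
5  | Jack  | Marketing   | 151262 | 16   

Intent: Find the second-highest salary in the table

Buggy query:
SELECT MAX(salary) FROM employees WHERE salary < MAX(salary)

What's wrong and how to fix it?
Bug: The inner MAX is an aggregate inside WHERE, which is not allowed

Fix: Compute the overall MAX in a subquery, then take MAX of rows below it

Corrected query:
SELECT MAX(salary) FROM employees WHERE salary < (SELECT MAX(salary) FROM employees)

Result:
MAX(salary)
-----------
153822     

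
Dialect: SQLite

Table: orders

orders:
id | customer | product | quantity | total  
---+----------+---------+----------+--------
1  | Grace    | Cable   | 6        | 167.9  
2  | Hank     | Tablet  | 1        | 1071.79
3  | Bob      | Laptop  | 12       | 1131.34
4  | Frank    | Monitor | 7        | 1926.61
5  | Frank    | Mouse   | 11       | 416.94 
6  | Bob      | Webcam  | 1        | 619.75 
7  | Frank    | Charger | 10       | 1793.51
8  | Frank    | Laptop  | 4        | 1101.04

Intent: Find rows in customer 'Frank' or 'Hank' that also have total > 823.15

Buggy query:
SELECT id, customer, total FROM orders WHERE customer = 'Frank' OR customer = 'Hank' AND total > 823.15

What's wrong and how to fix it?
Bug: AND binds tighter than OR, so this parses as customer = 'Frank' OR (customer = 'Hank' AND total > 823.15)

Fix: Group the OR with parentheses (or use IN), then AND the threshold

Corrected query:
SELECT id, customer, total FROM orders WHERE (customer = 'Frank' OR customer = 'Hank') AND total > 823.15

Result:
id | customer | total  
---+----------+--------
2  | Hank     | 1071.79
4  | Frank    | 1926.61
7  | Frank    | 1793.51
8  | Frank    | 1101.04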